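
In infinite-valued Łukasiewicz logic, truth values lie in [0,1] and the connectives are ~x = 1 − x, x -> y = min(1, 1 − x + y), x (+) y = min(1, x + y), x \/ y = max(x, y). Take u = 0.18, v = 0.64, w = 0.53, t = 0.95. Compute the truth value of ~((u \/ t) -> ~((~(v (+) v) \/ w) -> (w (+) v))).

0.95

u \/ t = max(0.18, 0.95) = 0.95
v (+) v = min(1, 0.64 + 0.64) = min(1, 1.28) = 1.00
~(v (+) v) = 1 − 1.00 = 0.00
~(v (+) v) \/ w = max(0.00, 0.53) = 0.53
w (+) v = min(1, 0.53 + 0.64) = min(1, 1.17) = 1.00
(~(v (+) v) \/ w) -> (w (+) v) = min(1, 1 − 0.53 + 1.00) = min(1, 1.47) = 1.00
~((~(v (+) v) \/ w) -> (w (+) v)) = 1 − 1.00 = 0.00
(u \/ t) -> ~((~(v (+) v) \/ w) -> (w (+) v)) = min(1, 1 − 0.95 + 0.00) = min(1, 0.05) = 0.05
~((u \/ t) -> ~((~(v (+) v) \/ w) -> (w (+) v))) = 1 − 0.05 = 0.95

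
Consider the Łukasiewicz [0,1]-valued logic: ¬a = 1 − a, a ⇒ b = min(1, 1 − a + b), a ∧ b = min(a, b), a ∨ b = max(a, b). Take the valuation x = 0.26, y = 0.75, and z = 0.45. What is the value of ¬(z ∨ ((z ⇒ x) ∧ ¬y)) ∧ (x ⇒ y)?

0.55

z ⇒ x = min(1, 1 − 0.45 + 0.26) = min(1, 0.81) = 0.81
¬y = 1 − 0.75 = 0.25
(z ⇒ x) ∧ ¬y = min(0.81, 0.25) = 0.25
z ∨ ((z ⇒ x) ∧ ¬y) = max(0.45, 0.25) = 0.45
¬(z ∨ ((z ⇒ x) ∧ ¬y)) = 1 − 0.45 = 0.55
x ⇒ y = min(1, 1 − 0.26 + 0.75) = min(1, 1.49) = 1.00
¬(z ∨ ((z ⇒ x) ∧ ¬y)) ∧ (x ⇒ y) = min(0.55, 1.00) = 0.55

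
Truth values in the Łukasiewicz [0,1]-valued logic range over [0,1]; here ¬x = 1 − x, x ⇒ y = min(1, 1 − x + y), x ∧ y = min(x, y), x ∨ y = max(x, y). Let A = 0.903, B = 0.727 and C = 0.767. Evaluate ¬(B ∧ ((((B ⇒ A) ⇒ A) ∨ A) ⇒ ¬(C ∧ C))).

B ⇒ A = min(1, 1 − 0.727 + 0.903) = min(1, 1.176) = 1.000
(B ⇒ A) ⇒ A = min(1, 1 − 1.000 + 0.903) = min(1, 0.903) = 0.903
((B ⇒ A) ⇒ A) ∨ A = max(0.903, 0.903) = 0.903
C ∧ C = min(0.767, 0.767) = 0.767
¬(C ∧ C) = 1 − 0.767 = 0.233
(((B ⇒ A) ⇒ A) ∨ A) ⇒ ¬(C ∧ C) = min(1, 1 − 0.903 + 0.233) = min(1, 0.330) = 0.330
B ∧ ((((B ⇒ A) ⇒ A) ∨ A) ⇒ ¬(C ∧ C)) = min(0.727, 0.330) = 0.330
¬(B ∧ ((((B ⇒ A) ⇒ A) ∨ A) ⇒ ¬(C ∧ C))) = 1 − 0.330 = 0.670

0.670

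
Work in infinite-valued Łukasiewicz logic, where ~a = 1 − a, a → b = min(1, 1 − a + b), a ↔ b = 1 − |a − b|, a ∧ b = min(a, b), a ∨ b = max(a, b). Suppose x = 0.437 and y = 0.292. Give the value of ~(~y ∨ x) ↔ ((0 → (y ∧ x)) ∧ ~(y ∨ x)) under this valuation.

0.729

~y = 1 − 0.292 = 0.708
~y ∨ x = max(0.708, 0.437) = 0.708
~(~y ∨ x) = 1 − 0.708 = 0.292
y ∧ x = min(0.292, 0.437) = 0.292
0 → (y ∧ x) = min(1, 1 − 0.000 + 0.292) = min(1, 1.292) = 1.000
y ∨ x = max(0.292, 0.437) = 0.437
~(y ∨ x) = 1 − 0.437 = 0.563
(0 → (y ∧ x)) ∧ ~(y ∨ x) = min(1.000, 0.563) = 0.563
~(~y ∨ x) ↔ ((0 → (y ∧ x)) ∧ ~(y ∨ x)) = 1 − |0.292 − 0.563| = 1 − 0.271 = 0.729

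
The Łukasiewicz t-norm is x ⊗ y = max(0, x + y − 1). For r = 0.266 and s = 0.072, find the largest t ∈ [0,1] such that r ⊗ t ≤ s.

0.806

The residuum of the Łukasiewicz t-norm gives the supremum: min(1, 1 − 0.266 + 0.072).
1 − 0.266 + 0.072 = 0.806, so t = min(1, 0.806) = 0.806.
Check: 0.266 ⊗ 0.806 = max(0, 0.072) = 0.072 ≤ 0.072.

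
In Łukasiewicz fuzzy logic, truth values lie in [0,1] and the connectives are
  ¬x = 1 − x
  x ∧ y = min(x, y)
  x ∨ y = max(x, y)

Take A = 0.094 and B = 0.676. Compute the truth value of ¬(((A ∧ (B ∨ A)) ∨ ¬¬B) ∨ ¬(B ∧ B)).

0.324

B ∨ A = max(0.676, 0.094) = 0.676
A ∧ (B ∨ A) = min(0.094, 0.676) = 0.094
¬B = 1 − 0.676 = 0.324
¬¬B = 1 − 0.324 = 0.676
(A ∧ (B ∨ A)) ∨ ¬¬B = max(0.094, 0.676) = 0.676
B ∧ B = min(0.676, 0.676) = 0.676
¬(B ∧ B) = 1 − 0.676 = 0.324
((A ∧ (B ∨ A)) ∨ ¬¬B) ∨ ¬(B ∧ B) = max(0.676, 0.324) = 0.676
¬(((A ∧ (B ∨ A)) ∨ ¬¬B) ∨ ¬(B ∧ B)) = 1 − 0.676 = 0.324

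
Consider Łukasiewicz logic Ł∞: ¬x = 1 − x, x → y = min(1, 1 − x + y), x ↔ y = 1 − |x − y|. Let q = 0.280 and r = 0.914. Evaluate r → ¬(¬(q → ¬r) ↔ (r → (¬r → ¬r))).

0.892

¬r = 1 − 0.914 = 0.086
q → ¬r = min(1, 1 − 0.280 + 0.086) = min(1, 0.806) = 0.806
¬(q → ¬r) = 1 − 0.806 = 0.194
¬r → ¬r = min(1, 1 − 0.086 + 0.086) = min(1, 1.000) = 1.000
r → (¬r → ¬r) = min(1, 1 − 0.914 + 1.000) = min(1, 1.086) = 1.000
¬(q → ¬r) ↔ (r → (¬r → ¬r)) = 1 − |0.194 − 1.000| = 1 − 0.806 = 0.194
¬(¬(q → ¬r) ↔ (r → (¬r → ¬r))) = 1 − 0.194 = 0.806
r → ¬(¬(q → ¬r) ↔ (r → (¬r → ¬r))) = min(1, 1 − 0.914 + 0.806) = min(1, 0.892) = 0.892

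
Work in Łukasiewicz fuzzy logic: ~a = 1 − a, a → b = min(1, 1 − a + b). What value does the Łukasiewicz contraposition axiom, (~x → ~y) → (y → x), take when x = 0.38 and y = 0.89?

~x = 1 − 0.38 = 0.62
~y = 1 − 0.89 = 0.11
~x → ~y = min(1, 1 − 0.62 + 0.11) = min(1, 0.49) = 0.49
y → x = min(1, 1 − 0.89 + 0.38) = min(1, 0.49) = 0.49
(~x → ~y) → (y → x) = min(1, 1 − 0.49 + 0.49) = min(1, 1.00) = 1.00
(As expected: an axiom of Ł∞, always 1.)

1.00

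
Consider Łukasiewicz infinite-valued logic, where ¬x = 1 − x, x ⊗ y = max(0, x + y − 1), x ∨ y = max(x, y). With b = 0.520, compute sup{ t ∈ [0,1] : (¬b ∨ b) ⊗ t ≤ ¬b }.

0.960

¬b = 1 − 0.520 = 0.480
¬b ∨ b = max(0.480, 0.520) = 0.520
So the left factor is ¬b ∨ b = 0.520.
So the right-hand bound is ¬b = 0.480.
The residuum of the Łukasiewicz t-norm gives the supremum: min(1, 1 − 0.520 + 0.480).
1 − 0.520 + 0.480 = 0.960, so t = min(1, 0.960) = 0.960.
Check: 0.520 ⊗ 0.960 = max(0, 0.480) = 0.480 ≤ 0.480.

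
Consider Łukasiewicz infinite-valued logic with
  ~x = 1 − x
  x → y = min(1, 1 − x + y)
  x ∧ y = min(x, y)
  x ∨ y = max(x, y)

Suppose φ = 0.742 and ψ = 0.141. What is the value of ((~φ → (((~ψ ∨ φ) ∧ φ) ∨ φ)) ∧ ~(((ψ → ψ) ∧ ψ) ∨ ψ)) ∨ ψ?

0.859

~φ = 1 − 0.742 = 0.258
~ψ = 1 − 0.141 = 0.859
~ψ ∨ φ = max(0.859, 0.742) = 0.859
(~ψ ∨ φ) ∧ φ = min(0.859, 0.742) = 0.742
((~ψ ∨ φ) ∧ φ) ∨ φ = max(0.742, 0.742) = 0.742
~φ → (((~ψ ∨ φ) ∧ φ) ∨ φ) = min(1, 1 − 0.258 + 0.742) = min(1, 1.484) = 1.000
ψ → ψ = min(1, 1 − 0.141 + 0.141) = min(1, 1.000) = 1.000
(ψ → ψ) ∧ ψ = min(1.000, 0.141) = 0.141
((ψ → ψ) ∧ ψ) ∨ ψ = max(0.141, 0.141) = 0.141
~(((ψ → ψ) ∧ ψ) ∨ ψ) = 1 − 0.141 = 0.859
(~φ → (((~ψ ∨ φ) ∧ φ) ∨ φ)) ∧ ~(((ψ → ψ) ∧ ψ) ∨ ψ) = min(1.000, 0.859) = 0.859
((~φ → (((~ψ ∨ φ) ∧ φ) ∨ φ)) ∧ ~(((ψ → ψ) ∧ ψ) ∨ ψ)) ∨ ψ = max(0.859, 0.141) = 0.859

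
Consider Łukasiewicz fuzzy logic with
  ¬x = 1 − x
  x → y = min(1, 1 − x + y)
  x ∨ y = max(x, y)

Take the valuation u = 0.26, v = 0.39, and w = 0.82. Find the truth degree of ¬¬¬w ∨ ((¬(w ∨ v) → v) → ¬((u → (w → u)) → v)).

¬w = 1 − 0.82 = 0.18
¬¬w = 1 − 0.18 = 0.82
¬¬¬w = 1 − 0.82 = 0.18
w ∨ v = max(0.82, 0.39) = 0.82
¬(w ∨ v) = 1 − 0.82 = 0.18
¬(w ∨ v) → v = min(1, 1 − 0.18 + 0.39) = min(1, 1.21) = 1.00
w → u = min(1, 1 − 0.82 + 0.26) = min(1, 0.44) = 0.44
u → (w → u) = min(1, 1 − 0.26 + 0.44) = min(1, 1.18) = 1.00
(u → (w → u)) → v = min(1, 1 − 1.00 + 0.39) = min(1, 0.39) = 0.39
¬((u → (w → u)) → v) = 1 − 0.39 = 0.61
(¬(w ∨ v) → v) → ¬((u → (w → u)) → v) = min(1, 1 − 1.00 + 0.61) = min(1, 0.61) = 0.61
¬¬¬w ∨ ((¬(w ∨ v) → v) → ¬((u → (w → u)) → v)) = max(0.18, 0.61) = 0.61

0.61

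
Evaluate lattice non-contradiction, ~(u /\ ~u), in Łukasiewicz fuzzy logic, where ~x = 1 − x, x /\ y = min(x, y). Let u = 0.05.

~u = 1 − 0.05 = 0.95
u /\ ~u = min(0.05, 0.95) = 0.05
~(u /\ ~u) = 1 − 0.05 = 0.95
(The value 0.95 < 1 shows this instance is not satisfied; not a Ł∞-tautology — its value is 1 − min(a, 1−a).)

0.95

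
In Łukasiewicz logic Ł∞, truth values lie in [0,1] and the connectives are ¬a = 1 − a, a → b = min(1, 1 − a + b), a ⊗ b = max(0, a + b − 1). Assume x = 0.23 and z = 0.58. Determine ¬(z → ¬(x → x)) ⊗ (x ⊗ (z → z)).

x → x = min(1, 1 − 0.23 + 0.23) = min(1, 1.00) = 1.00
¬(x → x) = 1 − 1.00 = 0.00
z → ¬(x → x) = min(1, 1 − 0.58 + 0.00) = min(1, 0.42) = 0.42
¬(z → ¬(x → x)) = 1 − 0.42 = 0.58
z → z = min(1, 1 − 0.58 + 0.58) = min(1, 1.00) = 1.00
x ⊗ (z → z) = max(0, 0.23 + 1.00 − 1) = max(0, 0.23) = 0.23
¬(z → ¬(x → x)) ⊗ (x ⊗ (z → z)) = max(0, 0.58 + 0.23 − 1) = max(0, -0.19) = 0.00

0.00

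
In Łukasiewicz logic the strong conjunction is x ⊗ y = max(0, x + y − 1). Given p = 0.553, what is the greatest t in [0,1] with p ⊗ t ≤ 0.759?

1.000

The residuum of the Łukasiewicz t-norm gives the supremum: min(1, 1 − 0.553 + 0.759).
1 − 0.553 + 0.759 = 1.206, so t = min(1, 1.206) = 1.000.
Check: 0.553 ⊗ 1.000 = max(0, 0.553) = 0.553 ≤ 0.759.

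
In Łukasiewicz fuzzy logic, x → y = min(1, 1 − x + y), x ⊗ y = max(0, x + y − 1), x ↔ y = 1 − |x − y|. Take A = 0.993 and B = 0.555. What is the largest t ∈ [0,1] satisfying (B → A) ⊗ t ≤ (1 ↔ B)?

0.555

B → A = min(1, 1 − 0.555 + 0.993) = min(1, 1.438) = 1.000
So the left factor is B → A = 1.000.
1 ↔ B = 1 − |1.000 − 0.555| = 1 − 0.445 = 0.555
So the right-hand bound is 1 ↔ B = 0.555.
The residuum of the Łukasiewicz t-norm gives the supremum: min(1, 1 − 1.000 + 0.555).
1 − 1.000 + 0.555 = 0.555, so t = min(1, 0.555) = 0.555.
Check: 1.000 ⊗ 0.555 = max(0, 0.555) = 0.555 ≤ 0.555.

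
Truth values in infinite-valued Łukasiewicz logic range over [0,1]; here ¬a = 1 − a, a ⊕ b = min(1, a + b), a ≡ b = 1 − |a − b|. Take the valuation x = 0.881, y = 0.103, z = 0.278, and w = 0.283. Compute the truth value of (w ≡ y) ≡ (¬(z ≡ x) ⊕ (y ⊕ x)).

0.820

w ≡ y = 1 − |0.283 − 0.103| = 1 − 0.180 = 0.820
z ≡ x = 1 − |0.278 − 0.881| = 1 − 0.603 = 0.397
¬(z ≡ x) = 1 − 0.397 = 0.603
y ⊕ x = min(1, 0.103 + 0.881) = min(1, 0.984) = 0.984
¬(z ≡ x) ⊕ (y ⊕ x) = min(1, 0.603 + 0.984) = min(1, 1.587) = 1.000
(w ≡ y) ≡ (¬(z ≡ x) ⊕ (y ⊕ x)) = 1 − |0.820 − 1.000| = 1 − 0.180 = 0.820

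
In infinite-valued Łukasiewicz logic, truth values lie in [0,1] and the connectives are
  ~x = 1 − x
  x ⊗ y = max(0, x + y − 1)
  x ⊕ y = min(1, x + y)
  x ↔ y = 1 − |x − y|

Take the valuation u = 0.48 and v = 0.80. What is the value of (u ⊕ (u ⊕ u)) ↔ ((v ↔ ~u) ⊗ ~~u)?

0.20

u ⊕ u = min(1, 0.48 + 0.48) = min(1, 0.96) = 0.96
u ⊕ (u ⊕ u) = min(1, 0.48 + 0.96) = min(1, 1.44) = 1.00
~u = 1 − 0.48 = 0.52
v ↔ ~u = 1 − |0.80 − 0.52| = 1 − 0.28 = 0.72
~~u = 1 − 0.52 = 0.48
(v ↔ ~u) ⊗ ~~u = max(0, 0.72 + 0.48 − 1) = max(0, 0.20) = 0.20
(u ⊕ (u ⊕ u)) ↔ ((v ↔ ~u) ⊗ ~~u) = 1 − |1.00 − 0.20| = 1 − 0.80 = 0.20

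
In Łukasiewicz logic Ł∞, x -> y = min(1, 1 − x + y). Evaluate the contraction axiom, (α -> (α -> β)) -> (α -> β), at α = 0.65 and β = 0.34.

0.69

α -> β = min(1, 1 − 0.65 + 0.34) = min(1, 0.69) = 0.69
α -> (α -> β) = min(1, 1 − 0.65 + 0.69) = min(1, 1.04) = 1.00
(α -> (α -> β)) -> (α -> β) = min(1, 1 − 1.00 + 0.69) = min(1, 0.69) = 0.69
(The value 0.69 < 1 shows this instance is not satisfied; fails in Ł∞ (the t-norm is not idempotent).)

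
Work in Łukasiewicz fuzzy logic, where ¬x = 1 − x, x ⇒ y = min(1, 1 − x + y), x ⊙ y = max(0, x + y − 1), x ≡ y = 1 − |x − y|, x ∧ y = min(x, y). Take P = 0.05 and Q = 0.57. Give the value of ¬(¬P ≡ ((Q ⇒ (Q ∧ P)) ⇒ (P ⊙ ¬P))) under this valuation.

0.43

¬P = 1 − 0.05 = 0.95
Q ∧ P = min(0.57, 0.05) = 0.05
Q ⇒ (Q ∧ P) = min(1, 1 − 0.57 + 0.05) = min(1, 0.48) = 0.48
P ⊙ ¬P = max(0, 0.05 + 0.95 − 1) = max(0, 0.00) = 0.00
(Q ⇒ (Q ∧ P)) ⇒ (P ⊙ ¬P) = min(1, 1 − 0.48 + 0.00) = min(1, 0.52) = 0.52
¬P ≡ ((Q ⇒ (Q ∧ P)) ⇒ (P ⊙ ¬P)) = 1 − |0.95 − 0.52| = 1 − 0.43 = 0.57
¬(¬P ≡ ((Q ⇒ (Q ∧ P)) ⇒ (P ⊙ ¬P))) = 1 − 0.57 = 0.43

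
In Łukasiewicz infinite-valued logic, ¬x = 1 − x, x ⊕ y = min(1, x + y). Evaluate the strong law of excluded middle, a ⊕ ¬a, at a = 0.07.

¬a = 1 − 0.07 = 0.93
a ⊕ ¬a = min(1, 0.07 + 0.93) = min(1, 1.00) = 1.00
(As expected: always 1 in Ł∞ since a ⊕ (1−a) = 1.)

1.00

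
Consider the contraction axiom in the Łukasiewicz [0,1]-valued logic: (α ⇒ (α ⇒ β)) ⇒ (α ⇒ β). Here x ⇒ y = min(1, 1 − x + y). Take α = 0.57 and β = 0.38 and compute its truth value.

α ⇒ β = min(1, 1 − 0.57 + 0.38) = min(1, 0.81) = 0.81
α ⇒ (α ⇒ β) = min(1, 1 − 0.57 + 0.81) = min(1, 1.24) = 1.00
(α ⇒ (α ⇒ β)) ⇒ (α ⇒ β) = min(1, 1 − 1.00 + 0.81) = min(1, 0.81) = 0.81
(The value 0.81 < 1 shows this instance is not satisfied; fails in Ł∞ (the t-norm is not idempotent).)

0.81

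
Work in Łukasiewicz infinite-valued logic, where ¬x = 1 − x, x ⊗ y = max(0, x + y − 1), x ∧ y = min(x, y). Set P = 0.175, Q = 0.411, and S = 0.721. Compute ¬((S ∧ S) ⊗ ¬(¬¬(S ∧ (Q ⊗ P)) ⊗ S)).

S ∧ S = min(0.721, 0.721) = 0.721
Q ⊗ P = max(0, 0.411 + 0.175 − 1) = max(0, -0.414) = 0.000
S ∧ (Q ⊗ P) = min(0.721, 0.000) = 0.000
¬(S ∧ (Q ⊗ P)) = 1 − 0.000 = 1.000
¬¬(S ∧ (Q ⊗ P)) = 1 − 1.000 = 0.000
¬¬(S ∧ (Q ⊗ P)) ⊗ S = max(0, 0.000 + 0.721 − 1) = max(0, -0.279) = 0.000
¬(¬¬(S ∧ (Q ⊗ P)) ⊗ S) = 1 − 0.000 = 1.000
(S ∧ S) ⊗ ¬(¬¬(S ∧ (Q ⊗ P)) ⊗ S) = max(0, 0.721 + 1.000 − 1) = max(0, 0.721) = 0.721
¬((S ∧ S) ⊗ ¬(¬¬(S ∧ (Q ⊗ P)) ⊗ S)) = 1 − 0.721 = 0.279

0.279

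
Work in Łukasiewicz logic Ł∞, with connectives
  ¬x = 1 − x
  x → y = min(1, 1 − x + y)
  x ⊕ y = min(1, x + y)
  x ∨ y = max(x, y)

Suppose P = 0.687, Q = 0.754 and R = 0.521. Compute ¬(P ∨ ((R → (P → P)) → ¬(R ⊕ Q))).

P → P = min(1, 1 − 0.687 + 0.687) = min(1, 1.000) = 1.000
R → (P → P) = min(1, 1 − 0.521 + 1.000) = min(1, 1.479) = 1.000
R ⊕ Q = min(1, 0.521 + 0.754) = min(1, 1.275) = 1.000
¬(R ⊕ Q) = 1 − 1.000 = 0.000
(R → (P → P)) → ¬(R ⊕ Q) = min(1, 1 − 1.000 + 0.000) = min(1, 0.000) = 0.000
P ∨ ((R → (P → P)) → ¬(R ⊕ Q)) = max(0.687, 0.000) = 0.687
¬(P ∨ ((R → (P → P)) → ¬(R ⊕ Q))) = 1 − 0.687 = 0.313

0.313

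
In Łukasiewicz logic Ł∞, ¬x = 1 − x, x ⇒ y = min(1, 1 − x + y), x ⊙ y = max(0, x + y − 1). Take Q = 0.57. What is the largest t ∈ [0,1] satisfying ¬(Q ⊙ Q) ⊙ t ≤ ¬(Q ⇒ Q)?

0.14

Q ⊙ Q = max(0, 0.57 + 0.57 − 1) = max(0, 0.14) = 0.14
¬(Q ⊙ Q) = 1 − 0.14 = 0.86
So the left factor is ¬(Q ⊙ Q) = 0.86.
Q ⇒ Q = min(1, 1 − 0.57 + 0.57) = min(1, 1.00) = 1.00
¬(Q ⇒ Q) = 1 − 1.00 = 0.00
So the right-hand bound is ¬(Q ⇒ Q) = 0.00.
The residuum of the Łukasiewicz t-norm gives the supremum: min(1, 1 − 0.86 + 0.00).
1 − 0.86 + 0.00 = 0.14, so t = min(1, 0.14) = 0.14.
Check: 0.86 ⊙ 0.14 = max(0, 0.00) = 0.00 ≤ 0.00.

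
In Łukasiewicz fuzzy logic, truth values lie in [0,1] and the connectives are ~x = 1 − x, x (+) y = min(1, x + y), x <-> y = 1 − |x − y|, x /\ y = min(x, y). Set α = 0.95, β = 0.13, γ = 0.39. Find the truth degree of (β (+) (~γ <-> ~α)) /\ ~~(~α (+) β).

~γ = 1 − 0.39 = 0.61
~α = 1 − 0.95 = 0.05
~γ <-> ~α = 1 − |0.61 − 0.05| = 1 − 0.56 = 0.44
β (+) (~γ <-> ~α) = min(1, 0.13 + 0.44) = min(1, 0.57) = 0.57
~α (+) β = min(1, 0.05 + 0.13) = min(1, 0.18) = 0.18
~(~α (+) β) = 1 − 0.18 = 0.82
~~(~α (+) β) = 1 − 0.82 = 0.18
(β (+) (~γ <-> ~α)) /\ ~~(~α (+) β) = min(0.57, 0.18) = 0.18

0.18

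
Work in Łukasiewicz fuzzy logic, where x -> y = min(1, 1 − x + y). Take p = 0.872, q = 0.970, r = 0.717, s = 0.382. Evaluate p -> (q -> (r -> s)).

r -> s = min(1, 1 − 0.717 + 0.382) = min(1, 0.665) = 0.665
q -> (r -> s) = min(1, 1 − 0.970 + 0.665) = min(1, 0.695) = 0.695
p -> (q -> (r -> s)) = min(1, 1 − 0.872 + 0.695) = min(1, 0.823) = 0.823

0.823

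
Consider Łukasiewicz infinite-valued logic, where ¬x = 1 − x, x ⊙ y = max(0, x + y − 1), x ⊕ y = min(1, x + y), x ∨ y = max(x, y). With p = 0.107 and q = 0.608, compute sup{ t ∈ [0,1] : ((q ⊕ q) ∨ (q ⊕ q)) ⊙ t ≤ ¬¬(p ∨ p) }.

q ⊕ q = min(1, 0.608 + 0.608) = min(1, 1.216) = 1.000
(q ⊕ q) ∨ (q ⊕ q) = max(1.000, 1.000) = 1.000
So the left factor is (q ⊕ q) ∨ (q ⊕ q) = 1.000.
p ∨ p = max(0.107, 0.107) = 0.107
¬(p ∨ p) = 1 − 0.107 = 0.893
¬¬(p ∨ p) = 1 − 0.893 = 0.107
So the right-hand bound is ¬¬(p ∨ p) = 0.107.
The residuum of the Łukasiewicz t-norm gives the supremum: min(1, 1 − 1.000 + 0.107).
1 − 1.000 + 0.107 = 0.107, so t = min(1, 0.107) = 0.107.
Check: 1.000 ⊙ 0.107 = max(0, 0.107) = 0.107 ≤ 0.107.

0.107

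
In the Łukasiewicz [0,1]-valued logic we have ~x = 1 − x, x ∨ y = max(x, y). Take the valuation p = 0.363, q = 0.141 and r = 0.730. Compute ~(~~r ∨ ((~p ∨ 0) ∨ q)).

0.270

~r = 1 − 0.730 = 0.270
~~r = 1 − 0.270 = 0.730
~p = 1 − 0.363 = 0.637
~p ∨ 0 = max(0.637, 0.000) = 0.637
(~p ∨ 0) ∨ q = max(0.637, 0.141) = 0.637
~~r ∨ ((~p ∨ 0) ∨ q) = max(0.730, 0.637) = 0.730
~(~~r ∨ ((~p ∨ 0) ∨ q)) = 1 − 0.730 = 0.270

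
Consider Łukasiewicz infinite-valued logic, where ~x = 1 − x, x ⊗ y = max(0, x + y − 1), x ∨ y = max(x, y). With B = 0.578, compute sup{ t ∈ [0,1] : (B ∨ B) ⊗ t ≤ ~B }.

0.844

B ∨ B = max(0.578, 0.578) = 0.578
So the left factor is B ∨ B = 0.578.
~B = 1 − 0.578 = 0.422
So the right-hand bound is ~B = 0.422.
The residuum of the Łukasiewicz t-norm gives the supremum: min(1, 1 − 0.578 + 0.422).
1 − 0.578 + 0.422 = 0.844, so t = min(1, 0.844) = 0.844.
Check: 0.578 ⊗ 0.844 = max(0, 0.422) = 0.422 ≤ 0.422.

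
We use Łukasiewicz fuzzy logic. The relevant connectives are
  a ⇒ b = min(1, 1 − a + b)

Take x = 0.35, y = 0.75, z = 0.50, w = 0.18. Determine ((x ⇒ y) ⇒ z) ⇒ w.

0.68

x ⇒ y = min(1, 1 − 0.35 + 0.75) = min(1, 1.40) = 1.00
(x ⇒ y) ⇒ z = min(1, 1 − 1.00 + 0.50) = min(1, 0.50) = 0.50
((x ⇒ y) ⇒ z) ⇒ w = min(1, 1 − 0.50 + 0.18) = min(1, 0.68) = 0.68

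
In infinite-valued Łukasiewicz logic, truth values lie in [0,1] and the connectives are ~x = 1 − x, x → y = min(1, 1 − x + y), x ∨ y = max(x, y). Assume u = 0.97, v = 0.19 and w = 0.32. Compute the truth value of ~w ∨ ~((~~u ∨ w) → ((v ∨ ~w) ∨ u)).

0.68

~w = 1 − 0.32 = 0.68
~u = 1 − 0.97 = 0.03
~~u = 1 − 0.03 = 0.97
~~u ∨ w = max(0.97, 0.32) = 0.97
v ∨ ~w = max(0.19, 0.68) = 0.68
(v ∨ ~w) ∨ u = max(0.68, 0.97) = 0.97
(~~u ∨ w) → ((v ∨ ~w) ∨ u) = min(1, 1 − 0.97 + 0.97) = min(1, 1.00) = 1.00
~((~~u ∨ w) → ((v ∨ ~w) ∨ u)) = 1 − 1.00 = 0.00
~w ∨ ~((~~u ∨ w) → ((v ∨ ~w) ∨ u)) = max(0.68, 0.00) = 0.68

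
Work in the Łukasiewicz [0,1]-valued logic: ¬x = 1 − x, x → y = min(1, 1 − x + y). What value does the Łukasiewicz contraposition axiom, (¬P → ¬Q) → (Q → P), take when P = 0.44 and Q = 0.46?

1.00

¬P = 1 − 0.44 = 0.56
¬Q = 1 − 0.46 = 0.54
¬P → ¬Q = min(1, 1 − 0.56 + 0.54) = min(1, 0.98) = 0.98
Q → P = min(1, 1 − 0.46 + 0.44) = min(1, 0.98) = 0.98
(¬P → ¬Q) → (Q → P) = min(1, 1 − 0.98 + 0.98) = min(1, 1.00) = 1.00
(As expected: an axiom of Ł∞, always 1.)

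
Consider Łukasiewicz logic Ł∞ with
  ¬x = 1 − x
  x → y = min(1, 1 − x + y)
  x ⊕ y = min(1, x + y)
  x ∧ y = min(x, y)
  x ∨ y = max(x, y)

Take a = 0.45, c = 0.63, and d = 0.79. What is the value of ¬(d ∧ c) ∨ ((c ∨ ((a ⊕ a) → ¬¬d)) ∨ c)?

d ∧ c = min(0.79, 0.63) = 0.63
¬(d ∧ c) = 1 − 0.63 = 0.37
a ⊕ a = min(1, 0.45 + 0.45) = min(1, 0.90) = 0.90
¬d = 1 − 0.79 = 0.21
¬¬d = 1 − 0.21 = 0.79
(a ⊕ a) → ¬¬d = min(1, 1 − 0.90 + 0.79) = min(1, 0.89) = 0.89
c ∨ ((a ⊕ a) → ¬¬d) = max(0.63, 0.89) = 0.89
(c ∨ ((a ⊕ a) → ¬¬d)) ∨ c = max(0.89, 0.63) = 0.89
¬(d ∧ c) ∨ ((c ∨ ((a ⊕ a) → ¬¬d)) ∨ c) = max(0.37, 0.89) = 0.89

0.89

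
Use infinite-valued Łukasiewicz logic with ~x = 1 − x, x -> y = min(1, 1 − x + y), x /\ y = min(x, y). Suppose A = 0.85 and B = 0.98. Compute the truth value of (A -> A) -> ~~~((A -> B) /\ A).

0.15

A -> A = min(1, 1 − 0.85 + 0.85) = min(1, 1.00) = 1.00
A -> B = min(1, 1 − 0.85 + 0.98) = min(1, 1.13) = 1.00
(A -> B) /\ A = min(1.00, 0.85) = 0.85
~((A -> B) /\ A) = 1 − 0.85 = 0.15
~~((A -> B) /\ A) = 1 − 0.15 = 0.85
~~~((A -> B) /\ A) = 1 − 0.85 = 0.15
(A -> A) -> ~~~((A -> B) /\ A) = min(1, 1 − 1.00 + 0.15) = min(1, 0.15) = 0.15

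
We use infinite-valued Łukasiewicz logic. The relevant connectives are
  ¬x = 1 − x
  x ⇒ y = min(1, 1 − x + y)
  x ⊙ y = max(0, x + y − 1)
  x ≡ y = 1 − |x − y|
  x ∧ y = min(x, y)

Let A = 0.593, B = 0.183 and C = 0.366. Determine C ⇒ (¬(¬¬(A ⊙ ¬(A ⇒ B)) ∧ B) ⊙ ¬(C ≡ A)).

A ⇒ B = min(1, 1 − 0.593 + 0.183) = min(1, 0.590) = 0.590
¬(A ⇒ B) = 1 − 0.590 = 0.410
A ⊙ ¬(A ⇒ B) = max(0, 0.593 + 0.410 − 1) = max(0, 0.003) = 0.003
¬(A ⊙ ¬(A ⇒ B)) = 1 − 0.003 = 0.997
¬¬(A ⊙ ¬(A ⇒ B)) = 1 − 0.997 = 0.003
¬¬(A ⊙ ¬(A ⇒ B)) ∧ B = min(0.003, 0.183) = 0.003
¬(¬¬(A ⊙ ¬(A ⇒ B)) ∧ B) = 1 − 0.003 = 0.997
C ≡ A = 1 − |0.366 − 0.593| = 1 − 0.227 = 0.773
¬(C ≡ A) = 1 − 0.773 = 0.227
¬(¬¬(A ⊙ ¬(A ⇒ B)) ∧ B) ⊙ ¬(C ≡ A) = max(0, 0.997 + 0.227 − 1) = max(0, 0.224) = 0.224
C ⇒ (¬(¬¬(A ⊙ ¬(A ⇒ B)) ∧ B) ⊙ ¬(C ≡ A)) = min(1, 1 − 0.366 + 0.224) = min(1, 0.858) = 0.858

0.858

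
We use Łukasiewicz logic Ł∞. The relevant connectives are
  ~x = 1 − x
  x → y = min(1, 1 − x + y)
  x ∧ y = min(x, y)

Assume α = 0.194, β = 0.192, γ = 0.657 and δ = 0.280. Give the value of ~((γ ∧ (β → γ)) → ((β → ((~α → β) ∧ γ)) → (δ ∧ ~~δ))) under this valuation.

0.377

β → γ = min(1, 1 − 0.192 + 0.657) = min(1, 1.465) = 1.000
γ ∧ (β → γ) = min(0.657, 1.000) = 0.657
~α = 1 − 0.194 = 0.806
~α → β = min(1, 1 − 0.806 + 0.192) = min(1, 0.386) = 0.386
(~α → β) ∧ γ = min(0.386, 0.657) = 0.386
β → ((~α → β) ∧ γ) = min(1, 1 − 0.192 + 0.386) = min(1, 1.194) = 1.000
~δ = 1 − 0.280 = 0.720
~~δ = 1 − 0.720 = 0.280
δ ∧ ~~δ = min(0.280, 0.280) = 0.280
(β → ((~α → β) ∧ γ)) → (δ ∧ ~~δ) = min(1, 1 − 1.000 + 0.280) = min(1, 0.280) = 0.280
(γ ∧ (β → γ)) → ((β → ((~α → β) ∧ γ)) → (δ ∧ ~~δ)) = min(1, 1 − 0.657 + 0.280) = min(1, 0.623) = 0.623
~((γ ∧ (β → γ)) → ((β → ((~α → β) ∧ γ)) → (δ ∧ ~~δ))) = 1 − 0.623 = 0.377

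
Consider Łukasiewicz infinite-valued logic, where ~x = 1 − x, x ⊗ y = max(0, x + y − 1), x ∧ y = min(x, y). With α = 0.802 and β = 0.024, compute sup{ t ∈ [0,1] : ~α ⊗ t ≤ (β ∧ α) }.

0.826

~α = 1 − 0.802 = 0.198
So the left factor is ~α = 0.198.
β ∧ α = min(0.024, 0.802) = 0.024
So the right-hand bound is β ∧ α = 0.024.
The residuum of the Łukasiewicz t-norm gives the supremum: min(1, 1 − 0.198 + 0.024).
1 − 0.198 + 0.024 = 0.826, so t = min(1, 0.826) = 0.826.
Check: 0.198 ⊗ 0.826 = max(0, 0.024) = 0.024 ≤ 0.024.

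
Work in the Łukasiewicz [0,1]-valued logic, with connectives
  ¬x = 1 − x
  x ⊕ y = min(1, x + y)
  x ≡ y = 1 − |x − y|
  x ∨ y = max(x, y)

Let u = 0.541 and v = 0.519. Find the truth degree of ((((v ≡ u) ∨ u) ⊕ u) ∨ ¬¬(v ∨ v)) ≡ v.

v ≡ u = 1 − |0.519 − 0.541| = 1 − 0.022 = 0.978
(v ≡ u) ∨ u = max(0.978, 0.541) = 0.978
((v ≡ u) ∨ u) ⊕ u = min(1, 0.978 + 0.541) = min(1, 1.519) = 1.000
v ∨ v = max(0.519, 0.519) = 0.519
¬(v ∨ v) = 1 − 0.519 = 0.481
¬¬(v ∨ v) = 1 − 0.481 = 0.519
(((v ≡ u) ∨ u) ⊕ u) ∨ ¬¬(v ∨ v) = max(1.000, 0.519) = 1.000
((((v ≡ u) ∨ u) ⊕ u) ∨ ¬¬(v ∨ v)) ≡ v = 1 − |1.000 − 0.519| = 1 − 0.481 = 0.519

0.519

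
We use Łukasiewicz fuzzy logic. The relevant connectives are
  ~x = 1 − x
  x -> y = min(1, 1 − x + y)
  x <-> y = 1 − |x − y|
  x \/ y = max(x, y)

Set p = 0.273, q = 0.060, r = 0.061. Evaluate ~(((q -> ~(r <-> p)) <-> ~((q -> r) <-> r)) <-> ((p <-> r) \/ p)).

r <-> p = 1 − |0.061 − 0.273| = 1 − 0.212 = 0.788
~(r <-> p) = 1 − 0.788 = 0.212
q -> ~(r <-> p) = min(1, 1 − 0.060 + 0.212) = min(1, 1.152) = 1.000
q -> r = min(1, 1 − 0.060 + 0.061) = min(1, 1.001) = 1.000
(q -> r) <-> r = 1 − |1.000 − 0.061| = 1 − 0.939 = 0.061
~((q -> r) <-> r) = 1 − 0.061 = 0.939
(q -> ~(r <-> p)) <-> ~((q -> r) <-> r) = 1 − |1.000 − 0.939| = 1 − 0.061 = 0.939
p <-> r = 1 − |0.273 − 0.061| = 1 − 0.212 = 0.788
(p <-> r) \/ p = max(0.788, 0.273) = 0.788
((q -> ~(r <-> p)) <-> ~((q -> r) <-> r)) <-> ((p <-> r) \/ p) = 1 − |0.939 − 0.788| = 1 − 0.151 = 0.849
~(((q -> ~(r <-> p)) <-> ~((q -> r) <-> r)) <-> ((p <-> r) \/ p)) = 1 − 0.849 = 0.151

0.151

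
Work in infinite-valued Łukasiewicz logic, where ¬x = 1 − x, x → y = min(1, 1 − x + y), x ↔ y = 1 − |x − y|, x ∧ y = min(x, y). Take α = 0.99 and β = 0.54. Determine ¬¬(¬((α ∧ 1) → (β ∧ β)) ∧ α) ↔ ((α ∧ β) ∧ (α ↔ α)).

α ∧ 1 = min(0.99, 1.00) = 0.99
β ∧ β = min(0.54, 0.54) = 0.54
(α ∧ 1) → (β ∧ β) = min(1, 1 − 0.99 + 0.54) = min(1, 0.55) = 0.55
¬((α ∧ 1) → (β ∧ β)) = 1 − 0.55 = 0.45
¬((α ∧ 1) → (β ∧ β)) ∧ α = min(0.45, 0.99) = 0.45
¬(¬((α ∧ 1) → (β ∧ β)) ∧ α) = 1 − 0.45 = 0.55
¬¬(¬((α ∧ 1) → (β ∧ β)) ∧ α) = 1 − 0.55 = 0.45
α ∧ β = min(0.99, 0.54) = 0.54
α ↔ α = 1 − |0.99 − 0.99| = 1 − 0.00 = 1.00
(α ∧ β) ∧ (α ↔ α) = min(0.54, 1.00) = 0.54
¬¬(¬((α ∧ 1) → (β ∧ β)) ∧ α) ↔ ((α ∧ β) ∧ (α ↔ α)) = 1 − |0.45 − 0.54| = 1 − 0.09 = 0.91

0.91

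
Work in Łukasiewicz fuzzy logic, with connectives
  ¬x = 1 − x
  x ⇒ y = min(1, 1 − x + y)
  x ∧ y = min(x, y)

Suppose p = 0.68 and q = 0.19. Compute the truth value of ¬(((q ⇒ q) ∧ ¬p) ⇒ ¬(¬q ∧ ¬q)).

q ⇒ q = min(1, 1 − 0.19 + 0.19) = min(1, 1.00) = 1.00
¬p = 1 − 0.68 = 0.32
(q ⇒ q) ∧ ¬p = min(1.00, 0.32) = 0.32
¬q = 1 − 0.19 = 0.81
¬q ∧ ¬q = min(0.81, 0.81) = 0.81
¬(¬q ∧ ¬q) = 1 − 0.81 = 0.19
((q ⇒ q) ∧ ¬p) ⇒ ¬(¬q ∧ ¬q) = min(1, 1 − 0.32 + 0.19) = min(1, 0.87) = 0.87
¬(((q ⇒ q) ∧ ¬p) ⇒ ¬(¬q ∧ ¬q)) = 1 − 0.87 = 0.13

0.13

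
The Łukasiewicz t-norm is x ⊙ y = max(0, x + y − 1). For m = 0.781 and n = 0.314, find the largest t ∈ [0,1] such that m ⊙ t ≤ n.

The residuum of the Łukasiewicz t-norm gives the supremum: min(1, 1 − 0.781 + 0.314).
1 − 0.781 + 0.314 = 0.533, so t = min(1, 0.533) = 0.533.
Check: 0.781 ⊙ 0.533 = max(0, 0.314) = 0.314 ≤ 0.314.

0.533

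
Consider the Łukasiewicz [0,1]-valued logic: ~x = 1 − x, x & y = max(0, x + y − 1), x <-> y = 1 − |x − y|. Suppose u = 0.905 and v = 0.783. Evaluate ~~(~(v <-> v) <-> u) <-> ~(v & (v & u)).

0.566

v <-> v = 1 − |0.783 − 0.783| = 1 − 0.000 = 1.000
~(v <-> v) = 1 − 1.000 = 0.000
~(v <-> v) <-> u = 1 − |0.000 − 0.905| = 1 − 0.905 = 0.095
~(~(v <-> v) <-> u) = 1 − 0.095 = 0.905
~~(~(v <-> v) <-> u) = 1 − 0.905 = 0.095
v & u = max(0, 0.783 + 0.905 − 1) = max(0, 0.688) = 0.688
v & (v & u) = max(0, 0.783 + 0.688 − 1) = max(0, 0.471) = 0.471
~(v & (v & u)) = 1 − 0.471 = 0.529
~~(~(v <-> v) <-> u) <-> ~(v & (v & u)) = 1 − |0.095 − 0.529| = 1 − 0.434 = 0.566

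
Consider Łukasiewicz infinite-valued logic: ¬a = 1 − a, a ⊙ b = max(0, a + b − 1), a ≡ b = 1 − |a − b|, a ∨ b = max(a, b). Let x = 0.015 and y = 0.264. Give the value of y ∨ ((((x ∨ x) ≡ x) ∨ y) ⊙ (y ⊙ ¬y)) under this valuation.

x ∨ x = max(0.015, 0.015) = 0.015
(x ∨ x) ≡ x = 1 − |0.015 − 0.015| = 1 − 0.000 = 1.000
((x ∨ x) ≡ x) ∨ y = max(1.000, 0.264) = 1.000
¬y = 1 − 0.264 = 0.736
y ⊙ ¬y = max(0, 0.264 + 0.736 − 1) = max(0, 0.000) = 0.000
(((x ∨ x) ≡ x) ∨ y) ⊙ (y ⊙ ¬y) = max(0, 1.000 + 0.000 − 1) = max(0, 0.000) = 0.000
y ∨ ((((x ∨ x) ≡ x) ∨ y) ⊙ (y ⊙ ¬y)) = max(0.264, 0.000) = 0.264

0.264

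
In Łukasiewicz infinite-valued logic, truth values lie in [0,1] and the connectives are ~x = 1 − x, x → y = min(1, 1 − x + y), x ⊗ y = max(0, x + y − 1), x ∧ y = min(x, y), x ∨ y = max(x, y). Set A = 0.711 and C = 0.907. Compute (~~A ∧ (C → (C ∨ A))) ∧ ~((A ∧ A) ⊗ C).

~A = 1 − 0.711 = 0.289
~~A = 1 − 0.289 = 0.711
C ∨ A = max(0.907, 0.711) = 0.907
C → (C ∨ A) = min(1, 1 − 0.907 + 0.907) = min(1, 1.000) = 1.000
~~A ∧ (C → (C ∨ A)) = min(0.711, 1.000) = 0.711
A ∧ A = min(0.711, 0.711) = 0.711
(A ∧ A) ⊗ C = max(0, 0.711 + 0.907 − 1) = max(0, 0.618) = 0.618
~((A ∧ A) ⊗ C) = 1 − 0.618 = 0.382
(~~A ∧ (C → (C ∨ A))) ∧ ~((A ∧ A) ⊗ C) = min(0.711, 0.382) = 0.382

0.382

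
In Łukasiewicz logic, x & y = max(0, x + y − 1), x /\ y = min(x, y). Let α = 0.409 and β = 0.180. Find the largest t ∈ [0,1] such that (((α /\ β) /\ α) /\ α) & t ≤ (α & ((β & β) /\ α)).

0.820

α /\ β = min(0.409, 0.180) = 0.180
(α /\ β) /\ α = min(0.180, 0.409) = 0.180
((α /\ β) /\ α) /\ α = min(0.180, 0.409) = 0.180
So the left factor is ((α /\ β) /\ α) /\ α = 0.180.
β & β = max(0, 0.180 + 0.180 − 1) = max(0, -0.640) = 0.000
(β & β) /\ α = min(0.000, 0.409) = 0.000
α & ((β & β) /\ α) = max(0, 0.409 + 0.000 − 1) = max(0, -0.591) = 0.000
So the right-hand bound is α & ((β & β) /\ α) = 0.000.
The residuum of the Łukasiewicz t-norm gives the supremum: min(1, 1 − 0.180 + 0.000).
1 − 0.180 + 0.000 = 0.820, so t = min(1, 0.820) = 0.820.
Check: 0.180 & 0.820 = max(0, 0.000) = 0.000 ≤ 0.000.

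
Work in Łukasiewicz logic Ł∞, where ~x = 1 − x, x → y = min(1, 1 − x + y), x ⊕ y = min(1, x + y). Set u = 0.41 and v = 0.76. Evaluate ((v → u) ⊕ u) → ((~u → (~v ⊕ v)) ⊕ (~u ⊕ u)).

1.00

v → u = min(1, 1 − 0.76 + 0.41) = min(1, 0.65) = 0.65
(v → u) ⊕ u = min(1, 0.65 + 0.41) = min(1, 1.06) = 1.00
~u = 1 − 0.41 = 0.59
~v = 1 − 0.76 = 0.24
~v ⊕ v = min(1, 0.24 + 0.76) = min(1, 1.00) = 1.00
~u → (~v ⊕ v) = min(1, 1 − 0.59 + 1.00) = min(1, 1.41) = 1.00
~u ⊕ u = min(1, 0.59 + 0.41) = min(1, 1.00) = 1.00
(~u → (~v ⊕ v)) ⊕ (~u ⊕ u) = min(1, 1.00 + 1.00) = min(1, 2.00) = 1.00
((v → u) ⊕ u) → ((~u → (~v ⊕ v)) ⊕ (~u ⊕ u)) = min(1, 1 − 1.00 + 1.00) = min(1, 1.00) = 1.00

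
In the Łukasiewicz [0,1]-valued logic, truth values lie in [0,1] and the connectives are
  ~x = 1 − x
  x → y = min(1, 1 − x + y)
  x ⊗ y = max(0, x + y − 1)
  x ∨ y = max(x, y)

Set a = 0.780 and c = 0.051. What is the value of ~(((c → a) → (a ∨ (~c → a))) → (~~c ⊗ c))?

c → a = min(1, 1 − 0.051 + 0.780) = min(1, 1.729) = 1.000
~c = 1 − 0.051 = 0.949
~c → a = min(1, 1 − 0.949 + 0.780) = min(1, 0.831) = 0.831
a ∨ (~c → a) = max(0.780, 0.831) = 0.831
(c → a) → (a ∨ (~c → a)) = min(1, 1 − 1.000 + 0.831) = min(1, 0.831) = 0.831
~~c = 1 − 0.949 = 0.051
~~c ⊗ c = max(0, 0.051 + 0.051 − 1) = max(0, -0.898) = 0.000
((c → a) → (a ∨ (~c → a))) → (~~c ⊗ c) = min(1, 1 − 0.831 + 0.000) = min(1, 0.169) = 0.169
~(((c → a) → (a ∨ (~c → a))) → (~~c ⊗ c)) = 1 − 0.169 = 0.831

0.831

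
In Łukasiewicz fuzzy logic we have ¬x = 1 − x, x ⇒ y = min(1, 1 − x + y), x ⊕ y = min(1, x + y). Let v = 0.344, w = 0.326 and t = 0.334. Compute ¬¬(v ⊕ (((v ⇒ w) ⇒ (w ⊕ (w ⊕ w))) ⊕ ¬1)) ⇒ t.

v ⇒ w = min(1, 1 − 0.344 + 0.326) = min(1, 0.982) = 0.982
w ⊕ w = min(1, 0.326 + 0.326) = min(1, 0.652) = 0.652
w ⊕ (w ⊕ w) = min(1, 0.326 + 0.652) = min(1, 0.978) = 0.978
(v ⇒ w) ⇒ (w ⊕ (w ⊕ w)) = min(1, 1 − 0.982 + 0.978) = min(1, 0.996) = 0.996
¬1 = 1 − 1.000 = 0.000
((v ⇒ w) ⇒ (w ⊕ (w ⊕ w))) ⊕ ¬1 = min(1, 0.996 + 0.000) = min(1, 0.996) = 0.996
v ⊕ (((v ⇒ w) ⇒ (w ⊕ (w ⊕ w))) ⊕ ¬1) = min(1, 0.344 + 0.996) = min(1, 1.340) = 1.000
¬(v ⊕ (((v ⇒ w) ⇒ (w ⊕ (w ⊕ w))) ⊕ ¬1)) = 1 − 1.000 = 0.000
¬¬(v ⊕ (((v ⇒ w) ⇒ (w ⊕ (w ⊕ w))) ⊕ ¬1)) = 1 − 0.000 = 1.000
¬¬(v ⊕ (((v ⇒ w) ⇒ (w ⊕ (w ⊕ w))) ⊕ ¬1)) ⇒ t = min(1, 1 − 1.000 + 0.334) = min(1, 0.334) = 0.334

0.334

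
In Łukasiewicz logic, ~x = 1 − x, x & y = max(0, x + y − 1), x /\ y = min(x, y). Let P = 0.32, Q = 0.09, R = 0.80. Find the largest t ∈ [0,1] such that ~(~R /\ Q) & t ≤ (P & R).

0.21

~R = 1 − 0.80 = 0.20
~R /\ Q = min(0.20, 0.09) = 0.09
~(~R /\ Q) = 1 − 0.09 = 0.91
So the left factor is ~(~R /\ Q) = 0.91.
P & R = max(0, 0.32 + 0.80 − 1) = max(0, 0.12) = 0.12
So the right-hand bound is P & R = 0.12.
The residuum of the Łukasiewicz t-norm gives the supremum: min(1, 1 − 0.91 + 0.12).
1 − 0.91 + 0.12 = 0.21, so t = min(1, 0.21) = 0.21.
Check: 0.91 & 0.21 = max(0, 0.12) = 0.12 ≤ 0.12.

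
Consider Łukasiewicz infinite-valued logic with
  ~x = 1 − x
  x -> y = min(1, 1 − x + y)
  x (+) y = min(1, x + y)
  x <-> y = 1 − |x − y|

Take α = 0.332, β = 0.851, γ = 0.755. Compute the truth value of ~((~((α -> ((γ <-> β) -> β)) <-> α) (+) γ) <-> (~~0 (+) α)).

γ <-> β = 1 − |0.755 − 0.851| = 1 − 0.096 = 0.904
(γ <-> β) -> β = min(1, 1 − 0.904 + 0.851) = min(1, 0.947) = 0.947
α -> ((γ <-> β) -> β) = min(1, 1 − 0.332 + 0.947) = min(1, 1.615) = 1.000
(α -> ((γ <-> β) -> β)) <-> α = 1 − |1.000 − 0.332| = 1 − 0.668 = 0.332
~((α -> ((γ <-> β) -> β)) <-> α) = 1 − 0.332 = 0.668
~((α -> ((γ <-> β) -> β)) <-> α) (+) γ = min(1, 0.668 + 0.755) = min(1, 1.423) = 1.000
~0 = 1 − 0.000 = 1.000
~~0 = 1 − 1.000 = 0.000
~~0 (+) α = min(1, 0.000 + 0.332) = min(1, 0.332) = 0.332
(~((α -> ((γ <-> β) -> β)) <-> α) (+) γ) <-> (~~0 (+) α) = 1 − |1.000 − 0.332| = 1 − 0.668 = 0.332
~((~((α -> ((γ <-> β) -> β)) <-> α) (+) γ) <-> (~~0 (+) α)) = 1 − 0.332 = 0.668

0.668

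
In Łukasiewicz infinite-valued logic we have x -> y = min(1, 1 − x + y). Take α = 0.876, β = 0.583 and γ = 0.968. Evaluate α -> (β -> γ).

1.000

β -> γ = min(1, 1 − 0.583 + 0.968) = min(1, 1.385) = 1.000
α -> (β -> γ) = min(1, 1 − 0.876 + 1.000) = min(1, 1.124) = 1.000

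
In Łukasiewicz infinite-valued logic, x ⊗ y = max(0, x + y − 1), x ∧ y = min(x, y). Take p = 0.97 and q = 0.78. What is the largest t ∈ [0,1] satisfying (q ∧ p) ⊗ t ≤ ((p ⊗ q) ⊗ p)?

0.94

q ∧ p = min(0.78, 0.97) = 0.78
So the left factor is q ∧ p = 0.78.
p ⊗ q = max(0, 0.97 + 0.78 − 1) = max(0, 0.75) = 0.75
(p ⊗ q) ⊗ p = max(0, 0.75 + 0.97 − 1) = max(0, 0.72) = 0.72
So the right-hand bound is (p ⊗ q) ⊗ p = 0.72.
The residuum of the Łukasiewicz t-norm gives the supremum: min(1, 1 − 0.78 + 0.72).
1 − 0.78 + 0.72 = 0.94, so t = min(1, 0.94) = 0.94.
Check: 0.78 ⊗ 0.94 = max(0, 0.72) = 0.72 ≤ 0.72.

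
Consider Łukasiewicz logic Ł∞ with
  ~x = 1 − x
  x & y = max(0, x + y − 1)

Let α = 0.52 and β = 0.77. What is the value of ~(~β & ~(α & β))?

1.00

~β = 1 − 0.77 = 0.23
α & β = max(0, 0.52 + 0.77 − 1) = max(0, 0.29) = 0.29
~(α & β) = 1 − 0.29 = 0.71
~β & ~(α & β) = max(0, 0.23 + 0.71 − 1) = max(0, -0.06) = 0.00
~(~β & ~(α & β)) = 1 − 0.00 = 1.00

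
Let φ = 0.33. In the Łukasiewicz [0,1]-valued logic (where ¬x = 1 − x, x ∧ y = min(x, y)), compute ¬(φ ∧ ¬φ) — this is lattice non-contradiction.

0.67

¬φ = 1 − 0.33 = 0.67
φ ∧ ¬φ = min(0.33, 0.67) = 0.33
¬(φ ∧ ¬φ) = 1 − 0.33 = 0.67
(The value 0.67 < 1 shows this instance is not satisfied; not a Ł∞-tautology — its value is 1 − min(a, 1−a).)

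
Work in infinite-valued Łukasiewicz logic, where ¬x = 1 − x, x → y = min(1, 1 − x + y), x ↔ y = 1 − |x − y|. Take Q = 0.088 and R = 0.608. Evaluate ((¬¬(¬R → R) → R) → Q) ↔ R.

¬R = 1 − 0.608 = 0.392
¬R → R = min(1, 1 − 0.392 + 0.608) = min(1, 1.216) = 1.000
¬(¬R → R) = 1 − 1.000 = 0.000
¬¬(¬R → R) = 1 − 0.000 = 1.000
¬¬(¬R → R) → R = min(1, 1 − 1.000 + 0.608) = min(1, 0.608) = 0.608
(¬¬(¬R → R) → R) → Q = min(1, 1 − 0.608 + 0.088) = min(1, 0.480) = 0.480
((¬¬(¬R → R) → R) → Q) ↔ R = 1 − |0.480 − 0.608| = 1 − 0.128 = 0.872

0.872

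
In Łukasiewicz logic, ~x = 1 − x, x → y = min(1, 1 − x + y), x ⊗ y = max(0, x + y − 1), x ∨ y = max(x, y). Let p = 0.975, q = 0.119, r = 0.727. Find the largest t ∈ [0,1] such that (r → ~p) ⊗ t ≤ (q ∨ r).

~p = 1 − 0.975 = 0.025
r → ~p = min(1, 1 − 0.727 + 0.025) = min(1, 0.298) = 0.298
So the left factor is r → ~p = 0.298.
q ∨ r = max(0.119, 0.727) = 0.727
So the right-hand bound is q ∨ r = 0.727.
The residuum of the Łukasiewicz t-norm gives the supremum: min(1, 1 − 0.298 + 0.727).
1 − 0.298 + 0.727 = 1.429, so t = min(1, 1.429) = 1.000.
Check: 0.298 ⊗ 1.000 = max(0, 0.298) = 0.298 ≤ 0.727.

1.000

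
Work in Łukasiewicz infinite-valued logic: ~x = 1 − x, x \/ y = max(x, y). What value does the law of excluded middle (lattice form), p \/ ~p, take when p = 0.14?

~p = 1 − 0.14 = 0.86
p \/ ~p = max(0.14, 0.86) = 0.86
(The value 0.86 < 1 shows this instance is not satisfied; not a Ł∞-tautology — its value is max(a, 1−a).)

0.86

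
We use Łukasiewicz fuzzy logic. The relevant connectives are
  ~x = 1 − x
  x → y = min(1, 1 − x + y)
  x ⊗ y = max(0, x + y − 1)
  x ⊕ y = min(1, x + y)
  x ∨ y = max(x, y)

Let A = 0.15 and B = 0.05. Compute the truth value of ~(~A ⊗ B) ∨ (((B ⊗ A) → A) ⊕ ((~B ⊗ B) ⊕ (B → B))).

~A = 1 − 0.15 = 0.85
~A ⊗ B = max(0, 0.85 + 0.05 − 1) = max(0, -0.10) = 0.00
~(~A ⊗ B) = 1 − 0.00 = 1.00
B ⊗ A = max(0, 0.05 + 0.15 − 1) = max(0, -0.80) = 0.00
(B ⊗ A) → A = min(1, 1 − 0.00 + 0.15) = min(1, 1.15) = 1.00
~B = 1 − 0.05 = 0.95
~B ⊗ B = max(0, 0.95 + 0.05 − 1) = max(0, 0.00) = 0.00
B → B = min(1, 1 − 0.05 + 0.05) = min(1, 1.00) = 1.00
(~B ⊗ B) ⊕ (B → B) = min(1, 0.00 + 1.00) = min(1, 1.00) = 1.00
((B ⊗ A) → A) ⊕ ((~B ⊗ B) ⊕ (B → B)) = min(1, 1.00 + 1.00) = min(1, 2.00) = 1.00
~(~A ⊗ B) ∨ (((B ⊗ A) → A) ⊕ ((~B ⊗ B) ⊕ (B → B))) = max(1.00, 1.00) = 1.00

1.00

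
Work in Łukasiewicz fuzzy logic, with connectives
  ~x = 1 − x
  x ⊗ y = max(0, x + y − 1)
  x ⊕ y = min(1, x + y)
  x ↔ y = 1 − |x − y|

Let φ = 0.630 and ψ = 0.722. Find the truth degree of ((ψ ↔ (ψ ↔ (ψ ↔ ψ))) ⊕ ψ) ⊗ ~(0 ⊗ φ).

ψ ↔ ψ = 1 − |0.722 − 0.722| = 1 − 0.000 = 1.000
ψ ↔ (ψ ↔ ψ) = 1 − |0.722 − 1.000| = 1 − 0.278 = 0.722
ψ ↔ (ψ ↔ (ψ ↔ ψ)) = 1 − |0.722 − 0.722| = 1 − 0.000 = 1.000
(ψ ↔ (ψ ↔ (ψ ↔ ψ))) ⊕ ψ = min(1, 1.000 + 0.722) = min(1, 1.722) = 1.000
0 ⊗ φ = max(0, 0.000 + 0.630 − 1) = max(0, -0.370) = 0.000
~(0 ⊗ φ) = 1 − 0.000 = 1.000
((ψ ↔ (ψ ↔ (ψ ↔ ψ))) ⊕ ψ) ⊗ ~(0 ⊗ φ) = max(0, 1.000 + 1.000 − 1) = max(0, 1.000) = 1.000

1.000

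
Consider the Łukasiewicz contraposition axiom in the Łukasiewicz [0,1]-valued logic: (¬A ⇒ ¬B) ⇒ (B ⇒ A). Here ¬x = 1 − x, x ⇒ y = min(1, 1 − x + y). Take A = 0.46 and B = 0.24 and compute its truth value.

1.00

¬A = 1 − 0.46 = 0.54
¬B = 1 − 0.24 = 0.76
¬A ⇒ ¬B = min(1, 1 − 0.54 + 0.76) = min(1, 1.22) = 1.00
B ⇒ A = min(1, 1 − 0.24 + 0.46) = min(1, 1.22) = 1.00
(¬A ⇒ ¬B) ⇒ (B ⇒ A) = min(1, 1 − 1.00 + 1.00) = min(1, 1.00) = 1.00
(As expected: an axiom of Ł∞, always 1.)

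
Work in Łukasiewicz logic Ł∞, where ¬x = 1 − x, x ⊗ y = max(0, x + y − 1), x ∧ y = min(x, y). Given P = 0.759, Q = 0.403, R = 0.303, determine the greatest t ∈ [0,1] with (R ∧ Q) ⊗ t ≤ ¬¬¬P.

R ∧ Q = min(0.303, 0.403) = 0.303
So the left factor is R ∧ Q = 0.303.
¬P = 1 − 0.759 = 0.241
¬¬P = 1 − 0.241 = 0.759
¬¬¬P = 1 − 0.759 = 0.241
So the right-hand bound is ¬¬¬P = 0.241.
The residuum of the Łukasiewicz t-norm gives the supremum: min(1, 1 − 0.303 + 0.241).
1 − 0.303 + 0.241 = 0.938, so t = min(1, 0.938) = 0.938.
Check: 0.303 ⊗ 0.938 = max(0, 0.241) = 0.241 ≤ 0.241.

0.938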